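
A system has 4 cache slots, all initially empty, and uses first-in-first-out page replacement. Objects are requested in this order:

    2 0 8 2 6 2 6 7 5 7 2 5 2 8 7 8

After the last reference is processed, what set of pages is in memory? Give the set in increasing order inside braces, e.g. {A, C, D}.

2 → miss, frames {2}
0 → miss, frames {2,0}
8 → miss, frames {2,0,8}
2 → hit
6 → miss, frames {2,0,8,6}
2 → hit
6 → hit
7 → miss, evict 2, frames {0,8,6,7}
5 → miss, evict 0, frames {8,6,7,5}
7 → hit
2 → miss, evict 8, frames {6,7,5,2}
5 → hit
2 → hit
8 → miss, evict 6, frames {7,5,2,8}
7 → hit
8 → hit

{2, 5, 7, 8}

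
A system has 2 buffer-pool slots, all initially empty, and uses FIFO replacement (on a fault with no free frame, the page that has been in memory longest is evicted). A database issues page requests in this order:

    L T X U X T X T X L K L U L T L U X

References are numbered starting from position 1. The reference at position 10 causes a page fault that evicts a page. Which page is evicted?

T

pos 1: L -> miss, frames [L]
pos 2: T -> miss, frames [L, T]
pos 3: X -> miss, evict L, frames [T, X]
pos 4: U -> miss, evict T, frames [X, U]
pos 5: X -> hit
pos 6: T -> miss, evict X, frames [U, T]
pos 7: X -> miss, evict U, frames [T, X]
pos 8: T -> hit
pos 9: X -> hit
pos 10: L -> miss, evict T, frames [X, L]
At position 10, page T is evicted.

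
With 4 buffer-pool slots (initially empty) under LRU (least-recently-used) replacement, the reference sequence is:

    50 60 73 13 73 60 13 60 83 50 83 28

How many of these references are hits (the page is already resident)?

50 -> miss, frames [50]
60 -> miss, frames [50, 60]
73 -> miss, frames [50, 60, 73]
13 -> miss, frames [50, 60, 73, 13]
73 -> hit
60 -> hit
13 -> hit
60 -> hit
83 -> miss, evict 50, frames [73, 13, 60, 83]
50 -> miss, evict 73, frames [13, 60, 83, 50]
83 -> hit
28 -> miss, evict 13, frames [60, 50, 83, 28]
Hits: 5.

5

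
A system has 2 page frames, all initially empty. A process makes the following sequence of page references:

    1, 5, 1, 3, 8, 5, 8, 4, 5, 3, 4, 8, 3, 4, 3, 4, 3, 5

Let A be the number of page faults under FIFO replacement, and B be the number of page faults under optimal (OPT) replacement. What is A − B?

Under FIFO: F F . F F F . F . F . F . F F . . F → 11 faults.
Under OPT: F F . F F . . F . F . F . F . . . F → 9 faults.
A − B = 11 − 9 = 2.

2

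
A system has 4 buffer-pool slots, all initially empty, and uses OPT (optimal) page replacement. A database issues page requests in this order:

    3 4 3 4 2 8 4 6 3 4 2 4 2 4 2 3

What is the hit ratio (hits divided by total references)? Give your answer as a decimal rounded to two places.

0.69

3 -> fault, frames (3)
4 -> fault, frames (3 4)
3 -> hit
4 -> hit
2 -> fault, frames (3 4 2)
8 -> fault, frames (3 4 2 8)
4 -> hit
6 -> fault, evict 8, frames (3 4 2 6)
3 -> hit
4 -> hit
2 -> hit
4 -> hit
2 -> hit
4 -> hit
2 -> hit
3 -> hit
Hits: 11 of 16 references → 11/16 = 0.6875.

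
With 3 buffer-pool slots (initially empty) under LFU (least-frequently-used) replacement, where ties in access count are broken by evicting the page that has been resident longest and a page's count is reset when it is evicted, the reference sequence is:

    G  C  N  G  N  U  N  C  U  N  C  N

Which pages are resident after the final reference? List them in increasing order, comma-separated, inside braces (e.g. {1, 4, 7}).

G: fault, frames (G)
C: fault, frames (G C)
N: fault, frames (G C N)
G: hit
N: hit
U: fault, evict C, frames (G N U)
N: hit
C: fault, evict U, frames (G N C)
U: fault, evict C, frames (G N U)
N: hit
C: fault, evict U, frames (G N C)
N: hit

{C, G, N}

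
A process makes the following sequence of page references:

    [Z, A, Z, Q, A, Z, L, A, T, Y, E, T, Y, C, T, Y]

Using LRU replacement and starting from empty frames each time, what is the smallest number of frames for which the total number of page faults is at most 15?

f=1: 16 faults
f=2: 15 faults
f=3: 8 faults
f=4: 8 faults
f=5: 8 faults
f=6: 8 faults
f=7: 8 faults
f=8: 8 faults
Smallest f with faults ≤ 15 is 2.

2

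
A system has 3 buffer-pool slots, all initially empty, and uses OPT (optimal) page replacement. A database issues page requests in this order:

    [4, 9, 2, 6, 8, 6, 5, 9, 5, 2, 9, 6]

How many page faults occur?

4 -> miss, frames [4]
9 -> miss, frames [4, 9]
2 -> miss, frames [4, 9, 2]
6 -> miss, evict 4, frames [9, 2, 6]
8 -> miss, evict 2, frames [9, 6, 8]
6 -> hit
5 -> miss, evict 8, frames [9, 6, 5]
9 -> hit
5 -> hit
2 -> miss, evict 5, frames [9, 6, 2]
9 -> hit
6 -> hit
Page faults: 7.

7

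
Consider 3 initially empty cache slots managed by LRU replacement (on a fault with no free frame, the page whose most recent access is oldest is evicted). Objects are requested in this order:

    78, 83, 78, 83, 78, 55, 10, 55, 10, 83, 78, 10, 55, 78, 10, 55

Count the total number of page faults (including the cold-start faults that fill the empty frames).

7

78 -> miss, frames {78}
83 -> miss, frames {78,83}
78 -> hit
83 -> hit
78 -> hit
55 -> miss, frames {83,78,55}
10 -> miss, evict 83, frames {78,55,10}
55 -> hit
10 -> hit
83 -> miss, evict 78, frames {55,10,83}
78 -> miss, evict 55, frames {10,83,78}
10 -> hit
55 -> miss, evict 83, frames {78,10,55}
78 -> hit
10 -> hit
55 -> hit
Page faults: 7.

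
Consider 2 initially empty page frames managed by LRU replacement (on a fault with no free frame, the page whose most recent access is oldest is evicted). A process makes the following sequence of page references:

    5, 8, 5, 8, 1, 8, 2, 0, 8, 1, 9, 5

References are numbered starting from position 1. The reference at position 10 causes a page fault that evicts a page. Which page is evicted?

pos 1: 5: miss, frames (5)
pos 2: 8: miss, frames (5 8)
pos 3: 5: hit
pos 4: 8: hit
pos 5: 1: miss, evict 5, frames (8 1)
pos 6: 8: hit
pos 7: 2: miss, evict 1, frames (8 2)
pos 8: 0: miss, evict 8, frames (2 0)
pos 9: 8: miss, evict 2, frames (0 8)
pos 10: 1: miss, evict 0, frames (8 1)
At position 10, page 0 is evicted.

0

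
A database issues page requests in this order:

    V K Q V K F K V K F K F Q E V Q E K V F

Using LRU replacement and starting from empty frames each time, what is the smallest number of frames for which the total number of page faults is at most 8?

f=1: 20 faults
f=2: 16 faults
f=3: 10 faults
f=4: 8 faults
f=5: 5 faults
Smallest f with faults ≤ 8 is 4.

4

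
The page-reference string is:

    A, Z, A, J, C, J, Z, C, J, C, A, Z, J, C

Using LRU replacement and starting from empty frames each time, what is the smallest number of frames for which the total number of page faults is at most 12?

2

f=1: 14 faults
f=2: 11 faults
f=3: 9 faults
f=4: 4 faults
Smallest f with faults ≤ 12 is 2.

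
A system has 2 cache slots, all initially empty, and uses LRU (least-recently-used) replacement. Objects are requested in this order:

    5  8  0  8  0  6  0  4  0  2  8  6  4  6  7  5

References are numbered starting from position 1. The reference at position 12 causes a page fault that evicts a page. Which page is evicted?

2

pos 1: 5 -> miss, frames (5)
pos 2: 8 -> miss, frames (5 8)
pos 3: 0 -> miss, evict 5, frames (8 0)
pos 4: 8 -> hit
pos 5: 0 -> hit
pos 6: 6 -> miss, evict 8, frames (0 6)
pos 7: 0 -> hit
pos 8: 4 -> miss, evict 6, frames (0 4)
pos 9: 0 -> hit
pos 10: 2 -> miss, evict 4, frames (0 2)
pos 11: 8 -> miss, evict 0, frames (2 8)
pos 12: 6 -> miss, evict 2, frames (8 6)
At position 12, page 2 is evicted.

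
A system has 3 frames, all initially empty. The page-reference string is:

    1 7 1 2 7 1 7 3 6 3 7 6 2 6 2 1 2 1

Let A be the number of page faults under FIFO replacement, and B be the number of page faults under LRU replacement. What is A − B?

Under FIFO: F F . F . . . F F . F . F . . F . . → 8 faults.
Under LRU: F F . F . . . F F . . . F . . F . . → 7 faults.
A − B = 8 − 7 = 1.

1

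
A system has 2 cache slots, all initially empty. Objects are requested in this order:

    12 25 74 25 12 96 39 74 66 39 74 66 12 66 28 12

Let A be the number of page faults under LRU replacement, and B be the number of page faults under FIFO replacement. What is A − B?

1

Under LRU: F F F . F F F F F F F F F . F F → 14 faults.
Under FIFO: F F F . F F F F F F F F F . F . → 13 faults.
A − B = 14 − 13 = 1.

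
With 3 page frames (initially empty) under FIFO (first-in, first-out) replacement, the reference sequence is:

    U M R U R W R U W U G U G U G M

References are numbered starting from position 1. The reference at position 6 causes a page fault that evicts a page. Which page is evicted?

U

pos 1: U: miss, frames [U]
pos 2: M: miss, frames [U, M]
pos 3: R: miss, frames [U, M, R]
pos 4: U: hit
pos 5: R: hit
pos 6: W: miss, evict U, frames [M, R, W]
At position 6, page U is evicted.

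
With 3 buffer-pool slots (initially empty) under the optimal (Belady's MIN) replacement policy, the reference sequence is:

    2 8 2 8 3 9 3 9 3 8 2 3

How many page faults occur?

5

2: fault, frames [2]
8: fault, frames [2, 8]
2: hit
8: hit
3: fault, frames [2, 8, 3]
9: fault, evict 2, frames [8, 3, 9]
3: hit
9: hit
3: hit
8: hit
2: fault, evict 9, frames [8, 3, 2]
3: hit
Page faults: 5.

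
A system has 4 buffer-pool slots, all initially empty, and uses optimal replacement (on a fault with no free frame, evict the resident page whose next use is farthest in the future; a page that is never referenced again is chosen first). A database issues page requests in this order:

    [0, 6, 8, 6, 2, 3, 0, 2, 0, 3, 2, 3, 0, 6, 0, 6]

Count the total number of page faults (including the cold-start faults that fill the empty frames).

0 → miss, frames [0]
6 → miss, frames [0, 6]
8 → miss, frames [0, 6, 8]
6 → hit
2 → miss, frames [0, 6, 8, 2]
3 → miss, evict 8, frames [0, 6, 2, 3]
0 → hit
2 → hit
0 → hit
3 → hit
2 → hit
3 → hit
0 → hit
6 → hit
0 → hit
6 → hit
Page faults: 5.

5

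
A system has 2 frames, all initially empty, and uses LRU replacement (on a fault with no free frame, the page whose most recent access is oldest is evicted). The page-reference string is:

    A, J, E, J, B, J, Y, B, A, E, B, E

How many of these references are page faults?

A -> fault, frames (A)
J -> fault, frames (A J)
E -> fault, evict A, frames (J E)
J -> hit
B -> fault, evict E, frames (J B)
J -> hit
Y -> fault, evict B, frames (J Y)
B -> fault, evict J, frames (Y B)
A -> fault, evict Y, frames (B A)
E -> fault, evict B, frames (A E)
B -> fault, evict A, frames (E B)
E -> hit
Page faults: 9.

9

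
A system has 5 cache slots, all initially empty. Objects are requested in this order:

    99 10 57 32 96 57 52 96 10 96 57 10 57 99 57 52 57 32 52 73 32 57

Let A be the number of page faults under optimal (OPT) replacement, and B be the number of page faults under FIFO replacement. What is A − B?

Under OPT: F F F F F . F . . . . . . . . . . F . F . . → 8 faults.
Under FIFO: F F F F F . F . . . . . . F . . . . . F . F → 9 faults.
A − B = 8 − 9 = -1.

-1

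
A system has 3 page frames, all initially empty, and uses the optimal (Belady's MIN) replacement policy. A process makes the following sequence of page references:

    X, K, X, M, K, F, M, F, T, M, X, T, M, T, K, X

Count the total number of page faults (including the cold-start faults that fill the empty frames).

6

X → fault, frames [X]
K → fault, frames [X, K]
X → hit
M → fault, frames [X, K, M]
K → hit
F → fault, evict K, frames [X, M, F]
M → hit
F → hit
T → fault, evict F, frames [X, M, T]
M → hit
X → hit
T → hit
M → hit
T → hit
K → fault, evict T, frames [X, M, K]
X → hit
Page faults: 6.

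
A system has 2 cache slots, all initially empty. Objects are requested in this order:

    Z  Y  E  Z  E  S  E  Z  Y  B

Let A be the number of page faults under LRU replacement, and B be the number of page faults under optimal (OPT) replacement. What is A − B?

1

Under LRU: F F F F . F . F F F → 8 faults.
Under OPT: F F F . . F . F F F → 7 faults.
A − B = 8 − 7 = 1.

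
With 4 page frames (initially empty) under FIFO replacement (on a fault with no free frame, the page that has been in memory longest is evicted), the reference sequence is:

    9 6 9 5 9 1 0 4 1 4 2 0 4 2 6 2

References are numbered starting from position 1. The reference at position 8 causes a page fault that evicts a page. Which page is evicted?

pos 1: 9: fault, frames (9)
pos 2: 6: fault, frames (9 6)
pos 3: 9: hit
pos 4: 5: fault, frames (9 6 5)
pos 5: 9: hit
pos 6: 1: fault, frames (9 6 5 1)
pos 7: 0: fault, evict 9, frames (6 5 1 0)
pos 8: 4: fault, evict 6, frames (5 1 0 4)
At position 8, page 6 is evicted.

6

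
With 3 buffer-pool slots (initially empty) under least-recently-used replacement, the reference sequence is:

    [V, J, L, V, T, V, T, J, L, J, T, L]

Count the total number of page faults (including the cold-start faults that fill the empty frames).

V: fault, frames {V}
J: fault, frames {V,J}
L: fault, frames {V,J,L}
V: hit
T: fault, evict J, frames {L,V,T}
V: hit
T: hit
J: fault, evict L, frames {V,T,J}
L: fault, evict V, frames {T,J,L}
J: hit
T: hit
L: hit
Page faults: 6.

6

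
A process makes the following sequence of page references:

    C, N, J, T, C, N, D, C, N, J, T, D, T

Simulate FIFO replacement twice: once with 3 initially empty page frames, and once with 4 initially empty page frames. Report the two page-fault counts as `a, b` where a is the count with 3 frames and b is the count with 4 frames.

9, 10

3 frames: F F F F F F F . . F F . . → 9 faults.
4 frames: F F F F . . F F F F F F . → 10 faults.
10 > 9: adding a frame increased faults — Belady's anomaly.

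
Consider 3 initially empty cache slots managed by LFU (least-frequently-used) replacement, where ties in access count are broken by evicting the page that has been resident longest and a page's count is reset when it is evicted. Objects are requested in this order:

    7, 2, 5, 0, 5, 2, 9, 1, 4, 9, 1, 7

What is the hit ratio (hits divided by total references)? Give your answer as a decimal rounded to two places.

0.17

7: miss, frames {7}
2: miss, frames {7,2}
5: miss, frames {7,2,5}
0: miss, evict 7, frames {2,5,0}
5: hit
2: hit
9: miss, evict 0, frames {2,5,9}
1: miss, evict 9, frames {2,5,1}
4: miss, evict 1, frames {2,5,4}
9: miss, evict 4, frames {2,5,9}
1: miss, evict 9, frames {2,5,1}
7: miss, evict 1, frames {2,5,7}
Hits: 2 of 12 references → 2/12 = 0.1667.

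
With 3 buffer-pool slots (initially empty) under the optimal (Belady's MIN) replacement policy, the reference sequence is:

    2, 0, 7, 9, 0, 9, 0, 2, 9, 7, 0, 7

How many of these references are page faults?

2 -> miss, frames [2]
0 -> miss, frames [2, 0]
7 -> miss, frames [2, 0, 7]
9 -> miss, evict 7, frames [2, 0, 9]
0 -> hit
9 -> hit
0 -> hit
2 -> hit
9 -> hit
7 -> miss, evict 9, frames [2, 0, 7]
0 -> hit
7 -> hit
Page faults: 5.

5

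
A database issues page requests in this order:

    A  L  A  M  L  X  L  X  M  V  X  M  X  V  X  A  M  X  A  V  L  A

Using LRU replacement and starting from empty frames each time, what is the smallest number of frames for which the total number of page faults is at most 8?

f=1: 22 faults
f=2: 17 faults
f=3: 9 faults
f=4: 7 faults
f=5: 5 faults
Smallest f with faults ≤ 8 is 4.

4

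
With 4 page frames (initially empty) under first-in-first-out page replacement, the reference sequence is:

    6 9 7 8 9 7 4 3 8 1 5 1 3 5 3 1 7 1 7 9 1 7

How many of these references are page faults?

10

6: miss, frames {6}
9: miss, frames {6,9}
7: miss, frames {6,9,7}
8: miss, frames {6,9,7,8}
9: hit
7: hit
4: miss, evict 6, frames {9,7,8,4}
3: miss, evict 9, frames {7,8,4,3}
8: hit
1: miss, evict 7, frames {8,4,3,1}
5: miss, evict 8, frames {4,3,1,5}
1: hit
3: hit
5: hit
3: hit
1: hit
7: miss, evict 4, frames {3,1,5,7}
1: hit
7: hit
9: miss, evict 3, frames {1,5,7,9}
1: hit
7: hit
Page faults: 10.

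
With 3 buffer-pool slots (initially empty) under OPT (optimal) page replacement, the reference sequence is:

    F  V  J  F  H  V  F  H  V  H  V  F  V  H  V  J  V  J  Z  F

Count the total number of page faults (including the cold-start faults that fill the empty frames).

6

F: miss, frames {F}
V: miss, frames {F,V}
J: miss, frames {F,V,J}
F: hit
H: miss, evict J, frames {F,V,H}
V: hit
F: hit
H: hit
V: hit
H: hit
V: hit
F: hit
V: hit
H: hit
V: hit
J: miss, evict H, frames {F,V,J}
V: hit
J: hit
Z: miss, evict J, frames {F,V,Z}
F: hit
Page faults: 6.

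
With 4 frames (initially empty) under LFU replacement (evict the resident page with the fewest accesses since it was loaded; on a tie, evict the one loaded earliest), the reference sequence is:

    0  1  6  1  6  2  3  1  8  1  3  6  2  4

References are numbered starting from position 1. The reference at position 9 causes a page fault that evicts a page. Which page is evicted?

pos 1: 0: miss, frames [0]
pos 2: 1: miss, frames [0, 1]
pos 3: 6: miss, frames [0, 1, 6]
pos 4: 1: hit
pos 5: 6: hit
pos 6: 2: miss, frames [0, 1, 6, 2]
pos 7: 3: miss, evict 0, frames [1, 6, 2, 3]
pos 8: 1: hit
pos 9: 8: miss, evict 2, frames [1, 6, 3, 8]
At position 9, page 2 is evicted.

2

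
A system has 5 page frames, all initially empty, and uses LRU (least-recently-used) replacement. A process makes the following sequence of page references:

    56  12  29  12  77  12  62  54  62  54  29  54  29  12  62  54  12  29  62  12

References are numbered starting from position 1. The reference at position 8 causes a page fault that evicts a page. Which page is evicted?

56

pos 1: 56 -> fault, frames {56}
pos 2: 12 -> fault, frames {56,12}
pos 3: 29 -> fault, frames {56,12,29}
pos 4: 12 -> hit
pos 5: 77 -> fault, frames {56,29,12,77}
pos 6: 12 -> hit
pos 7: 62 -> fault, frames {56,29,77,12,62}
pos 8: 54 -> fault, evict 56, frames {29,77,12,62,54}
At position 8, page 56 is evicted.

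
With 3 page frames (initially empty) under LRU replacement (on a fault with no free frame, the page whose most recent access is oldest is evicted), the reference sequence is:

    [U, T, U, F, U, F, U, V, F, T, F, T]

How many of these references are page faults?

5

U: fault, frames {U}
T: fault, frames {U,T}
U: hit
F: fault, frames {T,U,F}
U: hit
F: hit
U: hit
V: fault, evict T, frames {F,U,V}
F: hit
T: fault, evict U, frames {V,F,T}
F: hit
T: hit
Page faults: 5.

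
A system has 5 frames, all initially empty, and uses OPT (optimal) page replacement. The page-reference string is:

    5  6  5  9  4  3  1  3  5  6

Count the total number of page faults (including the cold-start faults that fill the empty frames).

6

5 -> miss, frames {5}
6 -> miss, frames {5,6}
5 -> hit
9 -> miss, frames {5,6,9}
4 -> miss, frames {5,6,9,4}
3 -> miss, frames {5,6,9,4,3}
1 -> miss, evict 4, frames {5,6,9,3,1}
3 -> hit
5 -> hit
6 -> hit
Page faults: 6.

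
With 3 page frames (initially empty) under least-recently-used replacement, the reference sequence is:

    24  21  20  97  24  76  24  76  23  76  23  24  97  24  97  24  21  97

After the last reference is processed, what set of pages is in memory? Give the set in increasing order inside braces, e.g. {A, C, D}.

{21, 24, 97}

24: miss, frames [24]
21: miss, frames [24, 21]
20: miss, frames [24, 21, 20]
97: miss, evict 24, frames [21, 20, 97]
24: miss, evict 21, frames [20, 97, 24]
76: miss, evict 20, frames [97, 24, 76]
24: hit
76: hit
23: miss, evict 97, frames [24, 76, 23]
76: hit
23: hit
24: hit
97: miss, evict 76, frames [23, 24, 97]
24: hit
97: hit
24: hit
21: miss, evict 23, frames [97, 24, 21]
97: hit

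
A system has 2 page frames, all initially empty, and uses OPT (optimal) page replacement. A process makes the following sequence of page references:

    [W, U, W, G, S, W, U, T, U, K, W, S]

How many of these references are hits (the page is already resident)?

W → fault, frames [W]
U → fault, frames [W, U]
W → hit
G → fault, evict U, frames [W, G]
S → fault, evict G, frames [W, S]
W → hit
U → fault, evict S, frames [W, U]
T → fault, evict W, frames [U, T]
U → hit
K → fault, evict T, frames [U, K]
W → fault, evict K, frames [U, W]
S → fault, evict W, frames [U, S]
Hits: 3.

3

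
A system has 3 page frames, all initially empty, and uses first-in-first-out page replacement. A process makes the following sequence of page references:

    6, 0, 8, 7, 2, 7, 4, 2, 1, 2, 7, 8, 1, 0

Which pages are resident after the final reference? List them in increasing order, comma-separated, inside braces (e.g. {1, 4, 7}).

6: fault, frames (6)
0: fault, frames (6 0)
8: fault, frames (6 0 8)
7: fault, evict 6, frames (0 8 7)
2: fault, evict 0, frames (8 7 2)
7: hit
4: fault, evict 8, frames (7 2 4)
2: hit
1: fault, evict 7, frames (2 4 1)
2: hit
7: fault, evict 2, frames (4 1 7)
8: fault, evict 4, frames (1 7 8)
1: hit
0: fault, evict 1, frames (7 8 0)

{0, 7, 8}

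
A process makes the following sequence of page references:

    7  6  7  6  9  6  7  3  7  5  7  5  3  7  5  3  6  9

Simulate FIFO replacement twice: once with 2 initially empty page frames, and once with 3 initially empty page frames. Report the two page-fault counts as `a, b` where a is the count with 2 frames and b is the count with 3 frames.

2 frames: F F . . F . F F . F F . F . F . F F → 11 faults.
3 frames: F F . . F . . F F F . . . . . . F F → 8 faults.
8 < 11: adding a frame reduced faults, as is typical.

11, 8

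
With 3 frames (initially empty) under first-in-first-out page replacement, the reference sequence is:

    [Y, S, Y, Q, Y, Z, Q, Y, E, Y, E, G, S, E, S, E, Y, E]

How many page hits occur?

Y -> miss, frames {Y}
S -> miss, frames {Y,S}
Y -> hit
Q -> miss, frames {Y,S,Q}
Y -> hit
Z -> miss, evict Y, frames {S,Q,Z}
Q -> hit
Y -> miss, evict S, frames {Q,Z,Y}
E -> miss, evict Q, frames {Z,Y,E}
Y -> hit
E -> hit
G -> miss, evict Z, frames {Y,E,G}
S -> miss, evict Y, frames {E,G,S}
E -> hit
S -> hit
E -> hit
Y -> miss, evict E, frames {G,S,Y}
E -> miss, evict G, frames {S,Y,E}
Hits: 8.

8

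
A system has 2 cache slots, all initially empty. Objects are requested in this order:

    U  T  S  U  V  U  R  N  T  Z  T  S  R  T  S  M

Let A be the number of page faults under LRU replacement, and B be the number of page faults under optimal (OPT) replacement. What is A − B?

2

Under LRU: F F F F F . F F F F . F F F F F → 14 faults.
Under OPT: F F F . F . F F F F . F F . F F → 12 faults.
A − B = 14 − 12 = 2.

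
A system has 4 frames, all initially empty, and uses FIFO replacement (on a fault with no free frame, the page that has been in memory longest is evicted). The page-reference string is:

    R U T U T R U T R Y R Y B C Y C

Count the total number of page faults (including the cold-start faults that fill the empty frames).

6

R -> miss, frames (R)
U -> miss, frames (R U)
T -> miss, frames (R U T)
U -> hit
T -> hit
R -> hit
U -> hit
T -> hit
R -> hit
Y -> miss, frames (R U T Y)
R -> hit
Y -> hit
B -> miss, evict R, frames (U T Y B)
C -> miss, evict U, frames (T Y B C)
Y -> hit
C -> hit
Page faults: 6.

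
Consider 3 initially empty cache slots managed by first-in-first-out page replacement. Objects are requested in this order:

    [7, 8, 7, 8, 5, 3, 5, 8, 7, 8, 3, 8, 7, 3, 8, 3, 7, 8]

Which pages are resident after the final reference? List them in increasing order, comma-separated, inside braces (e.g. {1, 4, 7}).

{3, 7, 8}

7: fault, frames {7}
8: fault, frames {7,8}
7: hit
8: hit
5: fault, frames {7,8,5}
3: fault, evict 7, frames {8,5,3}
5: hit
8: hit
7: fault, evict 8, frames {5,3,7}
8: fault, evict 5, frames {3,7,8}
3: hit
8: hit
7: hit
3: hit
8: hit
3: hit
7: hit
8: hit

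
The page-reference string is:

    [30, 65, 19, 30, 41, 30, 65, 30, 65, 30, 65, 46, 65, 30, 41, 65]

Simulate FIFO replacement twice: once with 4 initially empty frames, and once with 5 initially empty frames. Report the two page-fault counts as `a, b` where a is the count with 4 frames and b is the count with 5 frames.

7, 5

4 frames: F F F . F . . . . . . F . F . F → 7 faults.
5 frames: F F F . F . . . . . . F . . . . → 5 faults.
5 < 7: adding a frame reduced faults, as is typical.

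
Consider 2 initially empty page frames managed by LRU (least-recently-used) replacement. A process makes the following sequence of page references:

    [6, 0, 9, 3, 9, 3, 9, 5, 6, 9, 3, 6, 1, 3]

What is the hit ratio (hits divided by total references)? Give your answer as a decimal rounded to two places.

6 -> fault, frames {6}
0 -> fault, frames {6,0}
9 -> fault, evict 6, frames {0,9}
3 -> fault, evict 0, frames {9,3}
9 -> hit
3 -> hit
9 -> hit
5 -> fault, evict 3, frames {9,5}
6 -> fault, evict 9, frames {5,6}
9 -> fault, evict 5, frames {6,9}
3 -> fault, evict 6, frames {9,3}
6 -> fault, evict 9, frames {3,6}
1 -> fault, evict 3, frames {6,1}
3 -> fault, evict 6, frames {1,3}
Hits: 3 of 14 references → 3/14 = 0.2143.

0.21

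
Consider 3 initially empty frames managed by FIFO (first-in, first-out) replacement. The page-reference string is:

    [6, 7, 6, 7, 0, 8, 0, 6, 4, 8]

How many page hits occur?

6 -> fault, frames (6)
7 -> fault, frames (6 7)
6 -> hit
7 -> hit
0 -> fault, frames (6 7 0)
8 -> fault, evict 6, frames (7 0 8)
0 -> hit
6 -> fault, evict 7, frames (0 8 6)
4 -> fault, evict 0, frames (8 6 4)
8 -> hit
Hits: 4.

4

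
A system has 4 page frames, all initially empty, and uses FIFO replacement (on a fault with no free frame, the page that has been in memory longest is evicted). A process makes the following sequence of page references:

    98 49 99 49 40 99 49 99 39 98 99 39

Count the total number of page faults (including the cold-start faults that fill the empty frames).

98: fault, frames [98]
49: fault, frames [98, 49]
99: fault, frames [98, 49, 99]
49: hit
40: fault, frames [98, 49, 99, 40]
99: hit
49: hit
99: hit
39: fault, evict 98, frames [49, 99, 40, 39]
98: fault, evict 49, frames [99, 40, 39, 98]
99: hit
39: hit
Page faults: 6.

6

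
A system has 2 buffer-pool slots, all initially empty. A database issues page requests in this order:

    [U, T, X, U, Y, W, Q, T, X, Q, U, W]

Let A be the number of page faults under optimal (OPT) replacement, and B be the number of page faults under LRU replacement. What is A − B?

Under OPT: F F F . F F F F . F F F → 10 faults.
Under LRU: F F F F F F F F F F F F → 12 faults.
A − B = 10 − 12 = -2.

-2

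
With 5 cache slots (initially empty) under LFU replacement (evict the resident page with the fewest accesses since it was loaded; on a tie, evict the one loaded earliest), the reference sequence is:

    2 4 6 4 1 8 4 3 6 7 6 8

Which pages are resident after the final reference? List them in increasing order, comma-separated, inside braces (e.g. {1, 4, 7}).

2 -> miss, frames (2)
4 -> miss, frames (2 4)
6 -> miss, frames (2 4 6)
4 -> hit
1 -> miss, frames (2 4 6 1)
8 -> miss, frames (2 4 6 1 8)
4 -> hit
3 -> miss, evict 2, frames (4 6 1 8 3)
6 -> hit
7 -> miss, evict 1, frames (4 6 8 3 7)
6 -> hit
8 -> hit

{3, 4, 6, 7, 8}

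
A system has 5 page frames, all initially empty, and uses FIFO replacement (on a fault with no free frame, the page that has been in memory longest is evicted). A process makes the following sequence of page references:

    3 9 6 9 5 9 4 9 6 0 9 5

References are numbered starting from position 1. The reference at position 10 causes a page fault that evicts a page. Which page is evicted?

3

pos 1: 3 -> miss, frames (3)
pos 2: 9 -> miss, frames (3 9)
pos 3: 6 -> miss, frames (3 9 6)
pos 4: 9 -> hit
pos 5: 5 -> miss, frames (3 9 6 5)
pos 6: 9 -> hit
pos 7: 4 -> miss, frames (3 9 6 5 4)
pos 8: 9 -> hit
pos 9: 6 -> hit
pos 10: 0 -> miss, evict 3, frames (9 6 5 4 0)
At position 10, page 3 is evicted.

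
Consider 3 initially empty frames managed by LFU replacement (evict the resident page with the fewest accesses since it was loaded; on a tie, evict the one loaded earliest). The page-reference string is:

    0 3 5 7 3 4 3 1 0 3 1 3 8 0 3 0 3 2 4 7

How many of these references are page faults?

12

0 → miss, frames (0)
3 → miss, frames (0 3)
5 → miss, frames (0 3 5)
7 → miss, evict 0, frames (3 5 7)
3 → hit
4 → miss, evict 5, frames (3 7 4)
3 → hit
1 → miss, evict 7, frames (3 4 1)
0 → miss, evict 4, frames (3 1 0)
3 → hit
1 → hit
3 → hit
8 → miss, evict 0, frames (3 1 8)
0 → miss, evict 8, frames (3 1 0)
3 → hit
0 → hit
3 → hit
2 → miss, evict 1, frames (3 0 2)
4 → miss, evict 2, frames (3 0 4)
7 → miss, evict 4, frames (3 0 7)
Page faults: 12.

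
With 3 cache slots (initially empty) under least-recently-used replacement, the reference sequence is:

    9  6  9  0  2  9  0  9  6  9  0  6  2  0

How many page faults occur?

9 → fault, frames [9]
6 → fault, frames [9, 6]
9 → hit
0 → fault, frames [6, 9, 0]
2 → fault, evict 6, frames [9, 0, 2]
9 → hit
0 → hit
9 → hit
6 → fault, evict 2, frames [0, 9, 6]
9 → hit
0 → hit
6 → hit
2 → fault, evict 9, frames [0, 6, 2]
0 → hit
Page faults: 6.

6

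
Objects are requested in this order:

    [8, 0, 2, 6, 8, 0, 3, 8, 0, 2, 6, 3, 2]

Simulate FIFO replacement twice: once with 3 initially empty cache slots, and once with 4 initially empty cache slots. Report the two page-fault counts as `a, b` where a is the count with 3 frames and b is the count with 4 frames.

9, 10

3 frames: F F F F F F F . . F F . . → 9 faults.
4 frames: F F F F . . F F F F F F . → 10 faults.
10 > 9: adding a frame increased faults — Belady's anomaly.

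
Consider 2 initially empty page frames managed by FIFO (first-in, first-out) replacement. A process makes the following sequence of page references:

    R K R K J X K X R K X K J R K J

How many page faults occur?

R → fault, frames {R}
K → fault, frames {R,K}
R → hit
K → hit
J → fault, evict R, frames {K,J}
X → fault, evict K, frames {J,X}
K → fault, evict J, frames {X,K}
X → hit
R → fault, evict X, frames {K,R}
K → hit
X → fault, evict K, frames {R,X}
K → fault, evict R, frames {X,K}
J → fault, evict X, frames {K,J}
R → fault, evict K, frames {J,R}
K → fault, evict J, frames {R,K}
J → fault, evict R, frames {K,J}
Page faults: 12.

12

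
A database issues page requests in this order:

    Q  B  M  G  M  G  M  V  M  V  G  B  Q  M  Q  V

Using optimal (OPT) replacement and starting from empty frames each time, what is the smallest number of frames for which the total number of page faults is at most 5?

5

f=1: 16 faults
f=2: 9 faults
f=3: 7 faults
f=4: 6 faults
f=5: 5 faults
Smallest f with faults ≤ 5 is 5.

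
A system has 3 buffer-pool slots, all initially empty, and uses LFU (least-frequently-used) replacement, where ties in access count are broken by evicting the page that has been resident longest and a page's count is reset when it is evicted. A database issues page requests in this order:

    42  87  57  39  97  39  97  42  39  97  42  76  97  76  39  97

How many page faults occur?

42 → miss, frames [42]
87 → miss, frames [42, 87]
57 → miss, frames [42, 87, 57]
39 → miss, evict 42, frames [87, 57, 39]
97 → miss, evict 87, frames [57, 39, 97]
39 → hit
97 → hit
42 → miss, evict 57, frames [39, 97, 42]
39 → hit
97 → hit
42 → hit
76 → miss, evict 42, frames [39, 97, 76]
97 → hit
76 → hit
39 → hit
97 → hit
Page faults: 7.

7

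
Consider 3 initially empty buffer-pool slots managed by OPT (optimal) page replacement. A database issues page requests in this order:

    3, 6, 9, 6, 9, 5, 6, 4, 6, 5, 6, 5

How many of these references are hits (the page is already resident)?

3 → fault, frames [3]
6 → fault, frames [3, 6]
9 → fault, frames [3, 6, 9]
6 → hit
9 → hit
5 → fault, evict 9, frames [3, 6, 5]
6 → hit
4 → fault, evict 3, frames [6, 5, 4]
6 → hit
5 → hit
6 → hit
5 → hit
Hits: 7.

7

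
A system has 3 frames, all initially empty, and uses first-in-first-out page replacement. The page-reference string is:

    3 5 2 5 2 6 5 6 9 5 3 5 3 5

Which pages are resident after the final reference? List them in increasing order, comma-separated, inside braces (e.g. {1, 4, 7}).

{3, 5, 9}

3: miss, frames {3}
5: miss, frames {3,5}
2: miss, frames {3,5,2}
5: hit
2: hit
6: miss, evict 3, frames {5,2,6}
5: hit
6: hit
9: miss, evict 5, frames {2,6,9}
5: miss, evict 2, frames {6,9,5}
3: miss, evict 6, frames {9,5,3}
5: hit
3: hit
5: hit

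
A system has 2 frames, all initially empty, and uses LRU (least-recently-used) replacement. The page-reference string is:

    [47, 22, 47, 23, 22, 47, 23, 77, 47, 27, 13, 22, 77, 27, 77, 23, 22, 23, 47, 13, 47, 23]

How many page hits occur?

4

47 → miss, frames {47}
22 → miss, frames {47,22}
47 → hit
23 → miss, evict 22, frames {47,23}
22 → miss, evict 47, frames {23,22}
47 → miss, evict 23, frames {22,47}
23 → miss, evict 22, frames {47,23}
77 → miss, evict 47, frames {23,77}
47 → miss, evict 23, frames {77,47}
27 → miss, evict 77, frames {47,27}
13 → miss, evict 47, frames {27,13}
22 → miss, evict 27, frames {13,22}
77 → miss, evict 13, frames {22,77}
27 → miss, evict 22, frames {77,27}
77 → hit
23 → miss, evict 27, frames {77,23}
22 → miss, evict 77, frames {23,22}
23 → hit
47 → miss, evict 22, frames {23,47}
13 → miss, evict 23, frames {47,13}
47 → hit
23 → miss, evict 13, frames {47,23}
Hits: 4.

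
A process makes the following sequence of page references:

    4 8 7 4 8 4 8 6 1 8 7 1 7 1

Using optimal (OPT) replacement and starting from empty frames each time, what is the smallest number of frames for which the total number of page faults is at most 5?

3

f=1: 14 faults
f=2: 7 faults
f=3: 5 faults
f=4: 5 faults
f=5: 5 faults
Smallest f with faults ≤ 5 is 3.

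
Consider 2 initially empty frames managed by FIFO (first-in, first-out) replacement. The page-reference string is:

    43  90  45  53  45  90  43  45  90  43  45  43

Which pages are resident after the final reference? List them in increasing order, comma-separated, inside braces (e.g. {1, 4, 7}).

43: fault, frames (43)
90: fault, frames (43 90)
45: fault, evict 43, frames (90 45)
53: fault, evict 90, frames (45 53)
45: hit
90: fault, evict 45, frames (53 90)
43: fault, evict 53, frames (90 43)
45: fault, evict 90, frames (43 45)
90: fault, evict 43, frames (45 90)
43: fault, evict 45, frames (90 43)
45: fault, evict 90, frames (43 45)
43: hit

{43, 45}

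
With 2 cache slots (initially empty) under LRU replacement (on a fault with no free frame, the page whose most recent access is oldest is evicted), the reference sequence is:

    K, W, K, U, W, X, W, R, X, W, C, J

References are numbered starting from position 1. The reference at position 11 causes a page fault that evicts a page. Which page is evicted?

pos 1: K -> fault, frames (K)
pos 2: W -> fault, frames (K W)
pos 3: K -> hit
pos 4: U -> fault, evict W, frames (K U)
pos 5: W -> fault, evict K, frames (U W)
pos 6: X -> fault, evict U, frames (W X)
pos 7: W -> hit
pos 8: R -> fault, evict X, frames (W R)
pos 9: X -> fault, evict W, frames (R X)
pos 10: W -> fault, evict R, frames (X W)
pos 11: C -> fault, evict X, frames (W C)
At position 11, page X is evicted.

X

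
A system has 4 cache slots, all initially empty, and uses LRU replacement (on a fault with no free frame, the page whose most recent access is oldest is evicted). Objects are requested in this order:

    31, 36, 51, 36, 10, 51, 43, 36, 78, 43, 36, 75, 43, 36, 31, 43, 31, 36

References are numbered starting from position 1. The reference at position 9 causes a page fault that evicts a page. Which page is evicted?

pos 1: 31 → miss, frames [31]
pos 2: 36 → miss, frames [31, 36]
pos 3: 51 → miss, frames [31, 36, 51]
pos 4: 36 → hit
pos 5: 10 → miss, frames [31, 51, 36, 10]
pos 6: 51 → hit
pos 7: 43 → miss, evict 31, frames [36, 10, 51, 43]
pos 8: 36 → hit
pos 9: 78 → miss, evict 10, frames [51, 43, 36, 78]
At position 9, page 10 is evicted.

10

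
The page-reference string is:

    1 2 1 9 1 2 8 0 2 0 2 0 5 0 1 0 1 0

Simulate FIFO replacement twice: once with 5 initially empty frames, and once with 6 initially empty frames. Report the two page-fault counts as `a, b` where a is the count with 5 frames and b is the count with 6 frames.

7, 6

5 frames: F F . F . . F F . . . . F . F . . . → 7 faults.
6 frames: F F . F . . F F . . . . F . . . . . → 6 faults.
6 < 7: adding a frame reduced faults, as is typical.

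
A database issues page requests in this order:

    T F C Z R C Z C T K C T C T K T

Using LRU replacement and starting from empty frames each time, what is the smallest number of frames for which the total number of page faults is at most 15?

f=1: 16 faults
f=2: 12 faults
f=3: 7 faults
f=4: 7 faults
f=5: 6 faults
f=6: 6 faults
Smallest f with faults ≤ 15 is 2.

2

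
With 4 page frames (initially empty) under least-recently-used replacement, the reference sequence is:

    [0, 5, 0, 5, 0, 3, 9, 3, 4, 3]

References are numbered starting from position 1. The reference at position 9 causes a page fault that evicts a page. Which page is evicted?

pos 1: 0 -> miss, frames [0]
pos 2: 5 -> miss, frames [0, 5]
pos 3: 0 -> hit
pos 4: 5 -> hit
pos 5: 0 -> hit
pos 6: 3 -> miss, frames [5, 0, 3]
pos 7: 9 -> miss, frames [5, 0, 3, 9]
pos 8: 3 -> hit
pos 9: 4 -> miss, evict 5, frames [0, 9, 3, 4]
At position 9, page 5 is evicted.

5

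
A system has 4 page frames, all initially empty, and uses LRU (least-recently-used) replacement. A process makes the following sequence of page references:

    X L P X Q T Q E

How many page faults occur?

X: miss, frames [X]
L: miss, frames [X, L]
P: miss, frames [X, L, P]
X: hit
Q: miss, frames [L, P, X, Q]
T: miss, evict L, frames [P, X, Q, T]
Q: hit
E: miss, evict P, frames [X, T, Q, E]
Page faults: 6.

6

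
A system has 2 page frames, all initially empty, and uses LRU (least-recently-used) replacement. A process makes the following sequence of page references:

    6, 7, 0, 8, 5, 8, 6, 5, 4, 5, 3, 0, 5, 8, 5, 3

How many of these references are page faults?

13

6: miss, frames [6]
7: miss, frames [6, 7]
0: miss, evict 6, frames [7, 0]
8: miss, evict 7, frames [0, 8]
5: miss, evict 0, frames [8, 5]
8: hit
6: miss, evict 5, frames [8, 6]
5: miss, evict 8, frames [6, 5]
4: miss, evict 6, frames [5, 4]
5: hit
3: miss, evict 4, frames [5, 3]
0: miss, evict 5, frames [3, 0]
5: miss, evict 3, frames [0, 5]
8: miss, evict 0, frames [5, 8]
5: hit
3: miss, evict 8, frames [5, 3]
Page faults: 13.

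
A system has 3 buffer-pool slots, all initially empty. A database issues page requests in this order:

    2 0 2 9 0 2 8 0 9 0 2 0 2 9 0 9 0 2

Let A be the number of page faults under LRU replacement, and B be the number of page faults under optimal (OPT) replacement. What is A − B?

Under LRU: F F . F . . F . F . F . . . . . . . → 6 faults.
Under OPT: F F . F . . F . . . F . . . . . . . → 5 faults.
A − B = 6 − 5 = 1.

1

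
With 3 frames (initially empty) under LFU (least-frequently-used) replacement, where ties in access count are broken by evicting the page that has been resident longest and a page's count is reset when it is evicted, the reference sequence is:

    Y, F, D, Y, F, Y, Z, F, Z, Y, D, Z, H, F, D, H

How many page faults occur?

Y → fault, frames (Y)
F → fault, frames (Y F)
D → fault, frames (Y F D)
Y → hit
F → hit
Y → hit
Z → fault, evict D, frames (Y F Z)
F → hit
Z → hit
Y → hit
D → fault, evict Z, frames (Y F D)
Z → fault, evict D, frames (Y F Z)
H → fault, evict Z, frames (Y F H)
F → hit
D → fault, evict H, frames (Y F D)
H → fault, evict D, frames (Y F H)
Page faults: 9.

9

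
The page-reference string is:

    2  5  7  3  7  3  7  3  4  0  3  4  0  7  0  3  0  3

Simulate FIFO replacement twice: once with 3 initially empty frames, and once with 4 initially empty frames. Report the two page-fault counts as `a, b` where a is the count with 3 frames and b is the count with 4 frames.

3 frames: F F F F . . . . F F . . . F . F . . → 8 faults.
4 frames: F F F F . . . . F F . . . . . . . . → 6 faults.
6 < 8: adding a frame reduced faults, as is typical.

8, 6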